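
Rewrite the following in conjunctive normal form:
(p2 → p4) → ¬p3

(p2 ∨ ¬p3) ∧ (¬p4 ∨ ¬p3)

(p2 → p4) → ¬p3
= ¬(p2 → p4) ∨ ¬p3   [eliminate →]
= ¬(¬p2 ∨ p4) ∨ ¬p3   [eliminate →]
= (¬¬p2 ∧ ¬p4) ∨ ¬p3   [De Morgan]
= (p2 ∧ ¬p4) ∨ ¬p3   [double negation]
= (p2 ∨ ¬p3) ∧ (¬p4 ∨ ¬p3)   [distribute ∨ over ∧]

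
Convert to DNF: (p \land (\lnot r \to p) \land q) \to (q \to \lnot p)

\lnot p \lor \lnot q

(p \land (\lnot r \to p) \land q) \to (q \to \lnot p)
⇔ \lnot (p \land (\lnot r \to p) \land q) \lor (q \to \lnot p)   [eliminate \to]
⇔ \lnot (p \land (\lnot \lnot r \lor p) \land q) \lor (q \to \lnot p)   [eliminate \to]
⇔ \lnot (p \land (\lnot \lnot r \lor p) \land q) \lor \lnot q \lor \lnot p   [eliminate \to]
⇔ \lnot p \lor \lnot (\lnot \lnot r \lor p) \lor \lnot q \lor \lnot q \lor \lnot p   [De Morgan]
⇔ \lnot p \lor (\lnot \lnot \lnot r \land \lnot p) \lor \lnot q \lor \lnot q \lor \lnot p   [De Morgan]
⇔ \lnot p \lor (\lnot r \land \lnot p) \lor \lnot q \lor \lnot q \lor \lnot p   [double negation]
⇔ \lnot p \lor \lnot q   [simplify]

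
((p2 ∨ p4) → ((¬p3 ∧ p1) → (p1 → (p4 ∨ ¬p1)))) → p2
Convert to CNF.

(p2 ∨ p4) ∧ (¬p3 ∨ p2) ∧ (p1 ∨ p2) ∧ (¬p4 ∨ p2)

((p2 ∨ p4) → ((¬p3 ∧ p1) → (p1 → (p4 ∨ ¬p1)))) → p2
≡ ¬((p2 ∨ p4) → ((¬p3 ∧ p1) → (p1 → (p4 ∨ ¬p1)))) ∨ p2   — eliminate →
≡ ¬(¬(p2 ∨ p4) ∨ ((¬p3 ∧ p1) → (p1 → (p4 ∨ ¬p1)))) ∨ p2   — eliminate →
≡ ¬(¬(p2 ∨ p4) ∨ ¬(¬p3 ∧ p1) ∨ (p1 → (p4 ∨ ¬p1))) ∨ p2   — eliminate →
≡ ¬(¬(p2 ∨ p4) ∨ ¬(¬p3 ∧ p1) ∨ ¬p1 ∨ p4 ∨ ¬p1) ∨ p2   — eliminate →
≡ (¬¬(p2 ∨ p4) ∧ ¬¬(¬p3 ∧ p1) ∧ ¬¬p1 ∧ ¬p4 ∧ ¬¬p1) ∨ p2   — De Morgan
≡ ((p2 ∨ p4) ∧ ¬¬(¬p3 ∧ p1) ∧ ¬¬p1 ∧ ¬p4 ∧ ¬¬p1) ∨ p2   — double negation
≡ ((p2 ∨ p4) ∧ ¬p3 ∧ p1 ∧ ¬¬p1 ∧ ¬p4 ∧ ¬¬p1) ∨ p2   — double negation
≡ ((p2 ∨ p4) ∧ ¬p3 ∧ p1 ∧ p1 ∧ ¬p4 ∧ ¬¬p1) ∨ p2   — double negation
≡ ((p2 ∨ p4) ∧ ¬p3 ∧ p1 ∧ p1 ∧ ¬p4 ∧ p1) ∨ p2   — double negation
≡ (p2 ∨ p4 ∨ p2) ∧ (¬p3 ∨ p2) ∧ (p1 ∨ p2) ∧ (p1 ∨ p2) ∧ (¬p4 ∨ p2) ∧ (p1 ∨ p2)   — distribute ∨ over ∧
≡ (p2 ∨ p4) ∧ (¬p3 ∨ p2) ∧ (p1 ∨ p2) ∧ (¬p4 ∨ p2)   — simplify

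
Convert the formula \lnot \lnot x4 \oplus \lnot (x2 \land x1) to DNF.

(x4 \land x2 \land x1) \lor (\lnot x4 \land \lnot x2) \lor (\lnot x4 \land \lnot x1)

\lnot \lnot x4 \oplus \lnot (x2 \land x1)
= (\lnot \lnot x4 \land \lnot \lnot (x2 \land x1)) \lor (\lnot \lnot \lnot x4 \land \lnot (x2 \land x1))   [expand \oplus]
= (x4 \land \lnot \lnot (x2 \land x1)) \lor (\lnot \lnot \lnot x4 \land \lnot (x2 \land x1))   [double negation]
= (x4 \land x2 \land x1) \lor (\lnot \lnot \lnot x4 \land \lnot (x2 \land x1))   [double negation]
= (x4 \land x2 \land x1) \lor (\lnot x4 \land \lnot (x2 \land x1))   [double negation]
= (x4 \land x2 \land x1) \lor (\lnot x4 \land (\lnot x2 \lor \lnot x1))   [De Morgan]
= (x4 \land x2 \land x1) \lor (\lnot x4 \land \lnot x2) \lor (\lnot x4 \land \lnot x1)   [distribute \land over \lor]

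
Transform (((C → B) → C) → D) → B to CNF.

(((C → B) → C) → D) → B
≡ ¬(((C → B) → C) → D) ∨ B   [eliminate →]
≡ ¬(¬((C → B) → C) ∨ D) ∨ B   [eliminate →]
≡ ¬(¬(¬(C → B) ∨ C) ∨ D) ∨ B   [eliminate →]
≡ ¬(¬(¬(¬C ∨ B) ∨ C) ∨ D) ∨ B   [eliminate →]
≡ (¬¬(¬(¬C ∨ B) ∨ C) ∧ ¬D) ∨ B   [De Morgan]
≡ ((¬(¬C ∨ B) ∨ C) ∧ ¬D) ∨ B   [double negation]
≡ (((¬¬C ∧ ¬B) ∨ C) ∧ ¬D) ∨ B   [De Morgan]
≡ (((C ∧ ¬B) ∨ C) ∧ ¬D) ∨ B   [double negation]
≡ (C ∨ C ∨ B) ∧ (¬B ∨ C ∨ B) ∧ (¬D ∨ B)   [distribute ∨ over ∧]
≡ (C ∨ B) ∧ (¬D ∨ B)   [simplify]

(C ∨ B) ∧ (¬D ∨ B)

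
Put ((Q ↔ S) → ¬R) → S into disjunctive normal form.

(¬Q ∧ ¬S ∧ R) ∨ S

((Q ↔ S) → ¬R) → S
≡ ¬((Q ↔ S) → ¬R) ∨ S   — eliminate →
≡ ¬(¬(Q ↔ S) ∨ ¬R) ∨ S   — eliminate →
≡ ¬(¬((Q → S) ∧ (S → Q)) ∨ ¬R) ∨ S   — eliminate ↔
≡ ¬(¬((¬Q ∨ S) ∧ (S → Q)) ∨ ¬R) ∨ S   — eliminate →
≡ ¬(¬((¬Q ∨ S) ∧ (¬S ∨ Q)) ∨ ¬R) ∨ S   — eliminate →
≡ (¬¬((¬Q ∨ S) ∧ (¬S ∨ Q)) ∧ ¬¬R) ∨ S   — De Morgan
≡ ((¬Q ∨ S) ∧ (¬S ∨ Q) ∧ ¬¬R) ∨ S   — double negation
≡ ((¬Q ∨ S) ∧ (¬S ∨ Q) ∧ R) ∨ S   — double negation
≡ (¬Q ∧ ¬S ∧ R) ∨ (¬Q ∧ Q ∧ R) ∨ (S ∧ ¬S ∧ R) ∨ (S ∧ Q ∧ R) ∨ S   — distribute ∧ over ∨
≡ (¬Q ∧ ¬S ∧ R) ∨ S   — simplify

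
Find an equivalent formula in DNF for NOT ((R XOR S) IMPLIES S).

R AND NOT S

NOT ((R XOR S) IMPLIES S)
≡ NOT (NOT (R XOR S) OR S)   [eliminate IMPLIES]
≡ NOT (NOT ((R AND NOT S) OR (NOT R AND S)) OR S)   [expand XOR]
≡ NOT NOT ((R AND NOT S) OR (NOT R AND S)) AND NOT S   [De Morgan]
≡ ((R AND NOT S) OR (NOT R AND S)) AND NOT S   [double negation]
≡ (R AND NOT S AND NOT S) OR (NOT R AND S AND NOT S)   [distribute AND over OR]
≡ R AND NOT S   [simplify]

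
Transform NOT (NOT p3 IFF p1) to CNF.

(NOT p3 OR p1) AND (NOT p1 OR p3)

NOT (NOT p3 IFF p1)
≡ NOT ((NOT p3 IMPLIES p1) AND (p1 IMPLIES NOT p3))   (eliminate IFF)
≡ NOT ((NOT NOT p3 OR p1) AND (p1 IMPLIES NOT p3))   (eliminate IMPLIES)
≡ NOT ((NOT NOT p3 OR p1) AND (NOT p1 OR NOT p3))   (eliminate IMPLIES)
≡ NOT (NOT NOT p3 OR p1) OR NOT (NOT p1 OR NOT p3)   (De Morgan)
≡ (NOT NOT NOT p3 AND NOT p1) OR NOT (NOT p1 OR NOT p3)   (De Morgan)
≡ (NOT p3 AND NOT p1) OR NOT (NOT p1 OR NOT p3)   (double negation)
≡ (NOT p3 AND NOT p1) OR (NOT NOT p1 AND NOT NOT p3)   (De Morgan)
≡ (NOT p3 AND NOT p1) OR (p1 AND NOT NOT p3)   (double negation)
≡ (NOT p3 AND NOT p1) OR (p1 AND p3)   (double negation)
≡ (NOT p3 OR p1) AND (NOT p3 OR p3) AND (NOT p1 OR p1) AND (NOT p1 OR p3)   (distribute OR over AND)
≡ (NOT p3 OR p1) AND (NOT p1 OR p3)   (simplify)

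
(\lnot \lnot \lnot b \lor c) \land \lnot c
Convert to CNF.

(\lnot \lnot \lnot b \lor c) \land \lnot c
= (\lnot b \lor c) \land \lnot c   [double negation]

(\lnot b \lor c) \land \lnot c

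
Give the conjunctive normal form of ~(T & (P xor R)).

~(T & (P xor R))
≡ ~(T & (P | R) & ~(P & R))   [expand xor]
≡ ~T | ~(P | R) | ~~(P & R)   [De Morgan]
≡ ~T | (~P & ~R) | ~~(P & R)   [De Morgan]
≡ ~T | (~P & ~R) | (P & R)   [double negation]
≡ (~T | ~P | P) & (~T | ~P | R) & (~T | ~R | P) & (~T | ~R | R)   [distribute | over &]
≡ (~T | ~P | R) & (~T | ~R | P)   [simplify]

(~T | ~P | R) & (~T | ~R | P)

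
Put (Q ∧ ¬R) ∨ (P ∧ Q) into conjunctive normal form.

(Q ∧ ¬R) ∨ (P ∧ Q)
= (Q ∨ P) ∧ (Q ∨ Q) ∧ (¬R ∨ P) ∧ (¬R ∨ Q)   [distribute ∨ over ∧]
= Q ∧ (¬R ∨ P)   [simplify]

Q ∧ (¬R ∨ P)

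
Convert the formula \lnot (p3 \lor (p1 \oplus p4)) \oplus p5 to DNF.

(\lnot p3 \land \lnot p1 \land \lnot p4 \land \lnot p5) \lor (\lnot p3 \land p4 \land p1 \land \lnot p5) \lor (p3 \land p5) \lor (p1 \land \lnot p4 \land p5) \lor (\lnot p1 \land p4 \land p5)

\lnot (p3 \lor (p1 \oplus p4)) \oplus p5
≡ (\lnot (p3 \lor (p1 \oplus p4)) \land \lnot p5) \lor (\lnot \lnot (p3 \lor (p1 \oplus p4)) \land p5)   [expand \oplus]
≡ (\lnot (p3 \lor (p1 \land \lnot p4) \lor (\lnot p1 \land p4)) \land \lnot p5) \lor (\lnot \lnot (p3 \lor (p1 \oplus p4)) \land p5)   [expand \oplus]
≡ (\lnot (p3 \lor (p1 \land \lnot p4) \lor (\lnot p1 \land p4)) \land \lnot p5) \lor (\lnot \lnot (p3 \lor (p1 \land \lnot p4) \lor (\lnot p1 \land p4)) \land p5)   [expand \oplus]
≡ (\lnot p3 \land \lnot (p1 \land \lnot p4) \land \lnot (\lnot p1 \land p4) \land \lnot p5) \lor (\lnot \lnot (p3 \lor (p1 \land \lnot p4) \lor (\lnot p1 \land p4)) \land p5)   [De Morgan]
≡ (\lnot p3 \land (\lnot p1 \lor \lnot \lnot p4) \land \lnot (\lnot p1 \land p4) \land \lnot p5) \lor (\lnot \lnot (p3 \lor (p1 \land \lnot p4) \lor (\lnot p1 \land p4)) \land p5)   [De Morgan]
≡ (\lnot p3 \land (\lnot p1 \lor p4) \land \lnot (\lnot p1 \land p4) \land \lnot p5) \lor (\lnot \lnot (p3 \lor (p1 \land \lnot p4) \lor (\lnot p1 \land p4)) \land p5)   [double negation]
≡ (\lnot p3 \land (\lnot p1 \lor p4) \land (\lnot \lnot p1 \lor \lnot p4) \land \lnot p5) \lor (\lnot \lnot (p3 \lor (p1 \land \lnot p4) \lor (\lnot p1 \land p4)) \land p5)   [De Morgan]
≡ (\lnot p3 \land (\lnot p1 \lor p4) \land (p1 \lor \lnot p4) \land \lnot p5) \lor (\lnot \lnot (p3 \lor (p1 \land \lnot p4) \lor (\lnot p1 \land p4)) \land p5)   [double negation]
≡ (\lnot p3 \land (\lnot p1 \lor p4) \land (p1 \lor \lnot p4) \land \lnot p5) \lor ((p3 \lor (p1 \land \lnot p4) \lor (\lnot p1 \land p4)) \land p5)   [double negation]
≡ (\lnot p3 \land \lnot p1 \land p1 \land \lnot p5) \lor (\lnot p3 \land \lnot p1 \land \lnot p4 \land \lnot p5) \lor (\lnot p3 \land p4 \land p1 \land \lnot p5) \lor (\lnot p3 \land p4 \land \lnot p4 \land \lnot p5) \lor (p3 \land p5) \lor (p1 \land \lnot p4 \land p5) \lor (\lnot p1 \land p4 \land p5)   [distribute \land over \lor]
≡ (\lnot p3 \land \lnot p1 \land \lnot p4 \land \lnot p5) \lor (\lnot p3 \land p4 \land p1 \land \lnot p5) \lor (p3 \land p5) \lor (p1 \land \lnot p4 \land p5) \lor (\lnot p1 \land p4 \land p5)   [simplify]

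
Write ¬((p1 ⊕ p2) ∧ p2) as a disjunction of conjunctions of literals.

¬((p1 ⊕ p2) ∧ p2)
≡ ¬(((p1 ∧ ¬p2) ∨ (¬p1 ∧ p2)) ∧ p2)   [expand ⊕]
≡ ¬((p1 ∧ ¬p2) ∨ (¬p1 ∧ p2)) ∨ ¬p2   [De Morgan]
≡ (¬(p1 ∧ ¬p2) ∧ ¬(¬p1 ∧ p2)) ∨ ¬p2   [De Morgan]
≡ ((¬p1 ∨ ¬¬p2) ∧ ¬(¬p1 ∧ p2)) ∨ ¬p2   [De Morgan]
≡ ((¬p1 ∨ p2) ∧ ¬(¬p1 ∧ p2)) ∨ ¬p2   [double negation]
≡ ((¬p1 ∨ p2) ∧ (¬¬p1 ∨ ¬p2)) ∨ ¬p2   [De Morgan]
≡ ((¬p1 ∨ p2) ∧ (p1 ∨ ¬p2)) ∨ ¬p2   [double negation]
≡ (¬p1 ∧ p1) ∨ (¬p1 ∧ ¬p2) ∨ (p2 ∧ p1) ∨ (p2 ∧ ¬p2) ∨ ¬p2   [distribute ∧ over ∨]
≡ (p2 ∧ p1) ∨ ¬p2   [simplify]

(p2 ∧ p1) ∨ ¬p2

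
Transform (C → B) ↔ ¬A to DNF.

(C → B) ↔ ¬A
⇔ ((C → B) → ¬A) ∧ (¬A → (C → B))   (eliminate ↔)
⇔ (¬(C → B) ∨ ¬A) ∧ (¬A → (C → B))   (eliminate →)
⇔ (¬(¬C ∨ B) ∨ ¬A) ∧ (¬A → (C → B))   (eliminate →)
⇔ (¬(¬C ∨ B) ∨ ¬A) ∧ (¬¬A ∨ (C → B))   (eliminate →)
⇔ (¬(¬C ∨ B) ∨ ¬A) ∧ (¬¬A ∨ ¬C ∨ B)   (eliminate →)
⇔ ((¬¬C ∧ ¬B) ∨ ¬A) ∧ (¬¬A ∨ ¬C ∨ B)   (De Morgan)
⇔ ((C ∧ ¬B) ∨ ¬A) ∧ (¬¬A ∨ ¬C ∨ B)   (double negation)
⇔ ((C ∧ ¬B) ∨ ¬A) ∧ (A ∨ ¬C ∨ B)   (double negation)
⇔ (C ∧ ¬B ∧ A) ∨ (C ∧ ¬B ∧ ¬C) ∨ (C ∧ ¬B ∧ B) ∨ (¬A ∧ A) ∨ (¬A ∧ ¬C) ∨ (¬A ∧ B)   (distribute ∧ over ∨)
⇔ (C ∧ ¬B ∧ A) ∨ (¬A ∧ ¬C) ∨ (¬A ∧ B)   (simplify)

(C ∧ ¬B ∧ A) ∨ (¬A ∧ ¬C) ∨ (¬A ∧ B)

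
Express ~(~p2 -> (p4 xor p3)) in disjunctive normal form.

(~p2 & ~p4 & ~p3) | (~p2 & p3 & p4)

~(~p2 -> (p4 xor p3))
≡ ~(~~p2 | (p4 xor p3))   [eliminate ->]
≡ ~(~~p2 | (p4 & ~p3) | (~p4 & p3))   [expand xor]
≡ ~~~p2 & ~(p4 & ~p3) & ~(~p4 & p3)   [De Morgan]
≡ ~p2 & ~(p4 & ~p3) & ~(~p4 & p3)   [double negation]
≡ ~p2 & (~p4 | ~~p3) & ~(~p4 & p3)   [De Morgan]
≡ ~p2 & (~p4 | p3) & ~(~p4 & p3)   [double negation]
≡ ~p2 & (~p4 | p3) & (~~p4 | ~p3)   [De Morgan]
≡ ~p2 & (~p4 | p3) & (p4 | ~p3)   [double negation]
≡ (~p2 & ~p4 & p4) | (~p2 & ~p4 & ~p3) | (~p2 & p3 & p4) | (~p2 & p3 & ~p3)   [distribute & over |]
≡ (~p2 & ~p4 & ~p3) | (~p2 & p3 & p4)   [simplify]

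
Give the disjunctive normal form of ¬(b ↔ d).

¬(b ↔ d)
≡ ¬((b → d) ∧ (d → b))   [eliminate ↔]
≡ ¬((¬b ∨ d) ∧ (d → b))   [eliminate →]
≡ ¬((¬b ∨ d) ∧ (¬d ∨ b))   [eliminate →]
≡ ¬(¬b ∨ d) ∨ ¬(¬d ∨ b)   [De Morgan]
≡ (¬¬b ∧ ¬d) ∨ ¬(¬d ∨ b)   [De Morgan]
≡ (b ∧ ¬d) ∨ ¬(¬d ∨ b)   [double negation]
≡ (b ∧ ¬d) ∨ (¬¬d ∧ ¬b)   [De Morgan]
≡ (b ∧ ¬d) ∨ (d ∧ ¬b)   [double negation]

(b ∧ ¬d) ∨ (d ∧ ¬b)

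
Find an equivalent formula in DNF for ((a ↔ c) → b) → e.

((a ↔ c) → b) → e
≡ ¬((a ↔ c) → b) ∨ e
≡ ¬(¬(a ↔ c) ∨ b) ∨ e
≡ ¬(¬((a → c) ∧ (c → a)) ∨ b) ∨ e
≡ ¬(¬((¬a ∨ c) ∧ (c → a)) ∨ b) ∨ e
≡ ¬(¬((¬a ∨ c) ∧ (¬c ∨ a)) ∨ b) ∨ e
≡ (¬¬((¬a ∨ c) ∧ (¬c ∨ a)) ∧ ¬b) ∨ e
≡ ((¬a ∨ c) ∧ (¬c ∨ a) ∧ ¬b) ∨ e
≡ (¬a ∧ ¬c ∧ ¬b) ∨ (¬a ∧ a ∧ ¬b) ∨ (c ∧ ¬c ∧ ¬b) ∨ (c ∧ a ∧ ¬b) ∨ e
≡ (¬a ∧ ¬c ∧ ¬b) ∨ (c ∧ a ∧ ¬b) ∨ e

(¬a ∧ ¬c ∧ ¬b) ∨ (c ∧ a ∧ ¬b) ∨ e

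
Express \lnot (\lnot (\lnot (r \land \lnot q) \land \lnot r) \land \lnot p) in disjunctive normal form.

\lnot r \lor p

\lnot (\lnot (\lnot (r \land \lnot q) \land \lnot r) \land \lnot p)
= \lnot \lnot (\lnot (r \land \lnot q) \land \lnot r) \lor \lnot \lnot p   — De Morgan
= (\lnot (r \land \lnot q) \land \lnot r) \lor \lnot \lnot p   — double negation
= ((\lnot r \lor \lnot \lnot q) \land \lnot r) \lor \lnot \lnot p   — De Morgan
= ((\lnot r \lor q) \land \lnot r) \lor \lnot \lnot p   — double negation
= ((\lnot r \lor q) \land \lnot r) \lor p   — double negation
= (\lnot r \land \lnot r) \lor (q \land \lnot r) \lor p   — distribute \land over \lor
= \lnot r \lor p   — simplify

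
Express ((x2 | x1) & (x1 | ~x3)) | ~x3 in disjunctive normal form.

x1 | ~x3

((x2 | x1) & (x1 | ~x3)) | ~x3
= (x2 & x1) | (x2 & ~x3) | (x1 & x1) | (x1 & ~x3) | ~x3   [distribute & over |]
= x1 | ~x3   [simplify]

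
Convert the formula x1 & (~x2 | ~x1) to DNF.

x1 & ~x2

x1 & (~x2 | ~x1)
≡ (x1 & ~x2) | (x1 & ~x1)   [distribute & over |]
≡ x1 & ~x2   [simplify]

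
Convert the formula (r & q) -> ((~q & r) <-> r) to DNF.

~r | ~q

(r & q) -> ((~q & r) <-> r)
⇔ ~(r & q) | ((~q & r) <-> r)
⇔ ~(r & q) | (((~q & r) -> r) & (r -> (~q & r)))
⇔ ~(r & q) | ((~(~q & r) | r) & (r -> (~q & r)))
⇔ ~(r & q) | ((~(~q & r) | r) & (~r | (~q & r)))
⇔ ~r | ~q | ((~(~q & r) | r) & (~r | (~q & r)))
⇔ ~r | ~q | ((~~q | ~r | r) & (~r | (~q & r)))
⇔ ~r | ~q | ((q | ~r | r) & (~r | (~q & r)))
⇔ ~r | ~q | (q & ~r) | (q & ~q & r) | (~r & ~r) | (~r & ~q & r) | (r & ~r) | (r & ~q & r)
⇔ ~r | ~q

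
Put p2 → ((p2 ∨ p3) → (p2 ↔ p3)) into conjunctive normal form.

p2 → ((p2 ∨ p3) → (p2 ↔ p3))
= ¬p2 ∨ ((p2 ∨ p3) → (p2 ↔ p3))   (eliminate →)
= ¬p2 ∨ ¬(p2 ∨ p3) ∨ (p2 ↔ p3)   (eliminate →)
= ¬p2 ∨ ¬(p2 ∨ p3) ∨ ((p2 → p3) ∧ (p3 → p2))   (eliminate ↔)
= ¬p2 ∨ ¬(p2 ∨ p3) ∨ ((¬p2 ∨ p3) ∧ (p3 → p2))   (eliminate →)
= ¬p2 ∨ ¬(p2 ∨ p3) ∨ ((¬p2 ∨ p3) ∧ (¬p3 ∨ p2))   (eliminate →)
= ¬p2 ∨ (¬p2 ∧ ¬p3) ∨ ((¬p2 ∨ p3) ∧ (¬p3 ∨ p2))   (De Morgan)
= (¬p2 ∨ ¬p2 ∨ ¬p2 ∨ p3) ∧ (¬p2 ∨ ¬p2 ∨ ¬p3 ∨ p2) ∧ (¬p2 ∨ ¬p3 ∨ ¬p2 ∨ p3) ∧ (¬p2 ∨ ¬p3 ∨ ¬p3 ∨ p2)   (distribute ∨ over ∧)
= ¬p2 ∨ p3   (simplify)

¬p2 ∨ p3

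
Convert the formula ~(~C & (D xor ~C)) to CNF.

C | D

~(~C & (D xor ~C))
= ~(~C & (D | ~C) & ~(D & ~C))   (expand xor)
= ~~C | ~(D | ~C) | ~~(D & ~C)   (De Morgan)
= C | ~(D | ~C) | ~~(D & ~C)   (double negation)
= C | (~D & ~~C) | ~~(D & ~C)   (De Morgan)
= C | (~D & C) | ~~(D & ~C)   (double negation)
= C | (~D & C) | (D & ~C)   (double negation)
= (C | ~D | D) & (C | ~D | ~C) & (C | C | D) & (C | C | ~C)   (distribute | over &)
= C | D   (simplify)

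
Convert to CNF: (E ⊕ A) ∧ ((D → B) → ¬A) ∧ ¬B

(E ⊕ A) ∧ ((D → B) → ¬A) ∧ ¬B
⇔ (E ∨ A) ∧ ¬(E ∧ A) ∧ ((D → B) → ¬A) ∧ ¬B   [expand ⊕]
⇔ (E ∨ A) ∧ ¬(E ∧ A) ∧ (¬(D → B) ∨ ¬A) ∧ ¬B   [eliminate →]
⇔ (E ∨ A) ∧ ¬(E ∧ A) ∧ (¬(¬D ∨ B) ∨ ¬A) ∧ ¬B   [eliminate →]
⇔ (E ∨ A) ∧ (¬E ∨ ¬A) ∧ (¬(¬D ∨ B) ∨ ¬A) ∧ ¬B   [De Morgan]
⇔ (E ∨ A) ∧ (¬E ∨ ¬A) ∧ ((¬¬D ∧ ¬B) ∨ ¬A) ∧ ¬B   [De Morgan]
⇔ (E ∨ A) ∧ (¬E ∨ ¬A) ∧ ((D ∧ ¬B) ∨ ¬A) ∧ ¬B   [double negation]
⇔ (E ∨ A) ∧ (¬E ∨ ¬A) ∧ (D ∨ ¬A) ∧ (¬B ∨ ¬A) ∧ ¬B   [distribute ∨ over ∧]
⇔ (E ∨ A) ∧ (¬E ∨ ¬A) ∧ (D ∨ ¬A) ∧ ¬B   [simplify]

(E ∨ A) ∧ (¬E ∨ ¬A) ∧ (D ∨ ¬A) ∧ ¬B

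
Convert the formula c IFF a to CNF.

c IFF a
≡ (c IMPLIES a) AND (a IMPLIES c)   (eliminate IFF)
≡ (NOT c OR a) AND (a IMPLIES c)   (eliminate IMPLIES)
≡ (NOT c OR a) AND (NOT a OR c)   (eliminate IMPLIES)

(NOT c OR a) AND (NOT a OR c)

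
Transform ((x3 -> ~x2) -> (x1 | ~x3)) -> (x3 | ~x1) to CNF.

~x1 | x3

((x3 -> ~x2) -> (x1 | ~x3)) -> (x3 | ~x1)
≡ ~((x3 -> ~x2) -> (x1 | ~x3)) | x3 | ~x1   (eliminate ->)
≡ ~(~(x3 -> ~x2) | x1 | ~x3) | x3 | ~x1   (eliminate ->)
≡ ~(~(~x3 | ~x2) | x1 | ~x3) | x3 | ~x1   (eliminate ->)
≡ (~~(~x3 | ~x2) & ~x1 & ~~x3) | x3 | ~x1   (De Morgan)
≡ ((~x3 | ~x2) & ~x1 & ~~x3) | x3 | ~x1   (double negation)
≡ ((~x3 | ~x2) & ~x1 & x3) | x3 | ~x1   (double negation)
≡ (~x3 | ~x2 | x3 | ~x1) & (~x1 | x3 | ~x1) & (x3 | x3 | ~x1)   (distribute | over &)
≡ ~x1 | x3   (simplify)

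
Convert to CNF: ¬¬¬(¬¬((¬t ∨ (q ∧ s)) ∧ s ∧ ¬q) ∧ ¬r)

¬¬¬(¬¬((¬t ∨ (q ∧ s)) ∧ s ∧ ¬q) ∧ ¬r)
= ¬(¬¬((¬t ∨ (q ∧ s)) ∧ s ∧ ¬q) ∧ ¬r)   (double negation)
= ¬¬¬((¬t ∨ (q ∧ s)) ∧ s ∧ ¬q) ∨ ¬¬r   (De Morgan)
= ¬((¬t ∨ (q ∧ s)) ∧ s ∧ ¬q) ∨ ¬¬r   (double negation)
= ¬(¬t ∨ (q ∧ s)) ∨ ¬s ∨ ¬¬q ∨ ¬¬r   (De Morgan)
= (¬¬t ∧ ¬(q ∧ s)) ∨ ¬s ∨ ¬¬q ∨ ¬¬r   (De Morgan)
= (t ∧ ¬(q ∧ s)) ∨ ¬s ∨ ¬¬q ∨ ¬¬r   (double negation)
= (t ∧ (¬q ∨ ¬s)) ∨ ¬s ∨ ¬¬q ∨ ¬¬r   (De Morgan)
= (t ∧ (¬q ∨ ¬s)) ∨ ¬s ∨ q ∨ ¬¬r   (double negation)
= (t ∧ (¬q ∨ ¬s)) ∨ ¬s ∨ q ∨ r   (double negation)
= (t ∨ ¬s ∨ q ∨ r) ∧ (¬q ∨ ¬s ∨ ¬s ∨ q ∨ r)   (distribute ∨ over ∧)
= t ∨ ¬s ∨ q ∨ r   (simplify)

t ∨ ¬s ∨ q ∨ r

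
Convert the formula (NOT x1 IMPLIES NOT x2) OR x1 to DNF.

x1 OR NOT x2

(NOT x1 IMPLIES NOT x2) OR x1
≡ NOT NOT x1 OR NOT x2 OR x1   [eliminate IMPLIES]
≡ x1 OR NOT x2 OR x1   [double negation]
≡ x1 OR NOT x2   [simplify]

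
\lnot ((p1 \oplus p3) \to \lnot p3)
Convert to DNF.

\lnot ((p1 \oplus p3) \to \lnot p3)
= \lnot (\lnot (p1 \oplus p3) \lor \lnot p3)   (eliminate \to)
= \lnot (\lnot ((p1 \land \lnot p3) \lor (\lnot p1 \land p3)) \lor \lnot p3)   (expand \oplus)
= \lnot \lnot ((p1 \land \lnot p3) \lor (\lnot p1 \land p3)) \land \lnot \lnot p3   (De Morgan)
= ((p1 \land \lnot p3) \lor (\lnot p1 \land p3)) \land \lnot \lnot p3   (double negation)
= ((p1 \land \lnot p3) \lor (\lnot p1 \land p3)) \land p3   (double negation)
= (p1 \land \lnot p3 \land p3) \lor (\lnot p1 \land p3 \land p3)   (distribute \land over \lor)
= \lnot p1 \land p3   (simplify)

\lnot p1 \land p3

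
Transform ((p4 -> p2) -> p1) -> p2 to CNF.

((p4 -> p2) -> p1) -> p2
⇔ ~((p4 -> p2) -> p1) | p2   [eliminate ->]
⇔ ~(~(p4 -> p2) | p1) | p2   [eliminate ->]
⇔ ~(~(~p4 | p2) | p1) | p2   [eliminate ->]
⇔ (~~(~p4 | p2) & ~p1) | p2   [De Morgan]
⇔ ((~p4 | p2) & ~p1) | p2   [double negation]
⇔ (~p4 | p2 | p2) & (~p1 | p2)   [distribute | over &]
⇔ (~p4 | p2) & (~p1 | p2)   [simplify]

(~p4 | p2) & (~p1 | p2)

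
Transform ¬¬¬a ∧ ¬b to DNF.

¬a ∧ ¬b

¬¬¬a ∧ ¬b
⇔ ¬a ∧ ¬b   [double negation]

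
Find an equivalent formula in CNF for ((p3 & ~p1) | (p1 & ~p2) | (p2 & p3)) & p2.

((p3 & ~p1) | (p1 & ~p2) | (p2 & p3)) & p2
≡ (p3 | p1 | p2) & (p3 | p1 | p3) & (p3 | ~p2 | p2) & (p3 | ~p2 | p3) & (~p1 | p1 | p2) & (~p1 | p1 | p3) & (~p1 | ~p2 | p2) & (~p1 | ~p2 | p3) & p2   — distribute | over &
≡ (p3 | p1) & (p3 | ~p2) & p2   — simplify

(p3 | p1) & (p3 | ~p2) & p2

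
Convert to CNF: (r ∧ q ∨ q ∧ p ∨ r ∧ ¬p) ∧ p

(r ∨ q) ∧ (q ∨ ¬p) ∧ p

(r ∧ q ∨ q ∧ p ∨ r ∧ ¬p) ∧ p
≡ (r ∨ q ∨ r) ∧ (r ∨ q ∨ ¬p) ∧ (r ∨ p ∨ r) ∧ (r ∨ p ∨ ¬p) ∧ (q ∨ q ∨ r) ∧ (q ∨ q ∨ ¬p) ∧ (q ∨ p ∨ r) ∧ (q ∨ p ∨ ¬p) ∧ p   [distribute ∨ over ∧]
≡ (r ∨ q) ∧ (q ∨ ¬p) ∧ p   [simplify]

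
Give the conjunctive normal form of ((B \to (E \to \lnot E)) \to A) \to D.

(\lnot B \lor \lnot E \lor D) \land (\lnot A \lor D)

((B \to (E \to \lnot E)) \to A) \to D
≡ \lnot ((B \to (E \to \lnot E)) \to A) \lor D
≡ \lnot (\lnot (B \to (E \to \lnot E)) \lor A) \lor D
≡ \lnot (\lnot (\lnot B \lor (E \to \lnot E)) \lor A) \lor D
≡ \lnot (\lnot (\lnot B \lor \lnot E \lor \lnot E) \lor A) \lor D
≡ (\lnot \lnot (\lnot B \lor \lnot E \lor \lnot E) \land \lnot A) \lor D
≡ ((\lnot B \lor \lnot E \lor \lnot E) \land \lnot A) \lor D
≡ (\lnot B \lor \lnot E \lor \lnot E \lor D) \land (\lnot A \lor D)
≡ (\lnot B \lor \lnot E \lor D) \land (\lnot A \lor D)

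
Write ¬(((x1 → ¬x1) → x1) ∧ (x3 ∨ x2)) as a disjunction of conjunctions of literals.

¬x1 ∨ (¬x3 ∧ ¬x2)

¬(((x1 → ¬x1) → x1) ∧ (x3 ∨ x2))
= ¬((¬(x1 → ¬x1) ∨ x1) ∧ (x3 ∨ x2))
= ¬((¬(¬x1 ∨ ¬x1) ∨ x1) ∧ (x3 ∨ x2))
= ¬(¬(¬x1 ∨ ¬x1) ∨ x1) ∨ ¬(x3 ∨ x2)
= (¬¬(¬x1 ∨ ¬x1) ∧ ¬x1) ∨ ¬(x3 ∨ x2)
= ((¬x1 ∨ ¬x1) ∧ ¬x1) ∨ ¬(x3 ∨ x2)
= ((¬x1 ∨ ¬x1) ∧ ¬x1) ∨ (¬x3 ∧ ¬x2)
= (¬x1 ∧ ¬x1) ∨ (¬x1 ∧ ¬x1) ∨ (¬x3 ∧ ¬x2)
= ¬x1 ∨ (¬x3 ∧ ¬x2)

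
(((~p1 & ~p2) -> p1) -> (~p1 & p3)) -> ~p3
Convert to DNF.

p1 | ~p3

(((~p1 & ~p2) -> p1) -> (~p1 & p3)) -> ~p3
≡ ~(((~p1 & ~p2) -> p1) -> (~p1 & p3)) | ~p3   (eliminate ->)
≡ ~(~((~p1 & ~p2) -> p1) | (~p1 & p3)) | ~p3   (eliminate ->)
≡ ~(~(~(~p1 & ~p2) | p1) | (~p1 & p3)) | ~p3   (eliminate ->)
≡ (~~(~(~p1 & ~p2) | p1) & ~(~p1 & p3)) | ~p3   (De Morgan)
≡ ((~(~p1 & ~p2) | p1) & ~(~p1 & p3)) | ~p3   (double negation)
≡ ((~~p1 | ~~p2 | p1) & ~(~p1 & p3)) | ~p3   (De Morgan)
≡ ((p1 | ~~p2 | p1) & ~(~p1 & p3)) | ~p3   (double negation)
≡ ((p1 | p2 | p1) & ~(~p1 & p3)) | ~p3   (double negation)
≡ ((p1 | p2 | p1) & (~~p1 | ~p3)) | ~p3   (De Morgan)
≡ ((p1 | p2 | p1) & (p1 | ~p3)) | ~p3   (double negation)
≡ (p1 & p1) | (p1 & ~p3) | (p2 & p1) | (p2 & ~p3) | (p1 & p1) | (p1 & ~p3) | ~p3   (distribute & over |)
≡ p1 | ~p3   (simplify)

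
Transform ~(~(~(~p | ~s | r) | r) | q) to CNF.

~(~(~(~p | ~s | r) | r) | q)
⇔ ~~(~(~p | ~s | r) | r) & ~q   [De Morgan]
⇔ (~(~p | ~s | r) | r) & ~q   [double negation]
⇔ ((~~p & ~~s & ~r) | r) & ~q   [De Morgan]
⇔ ((p & ~~s & ~r) | r) & ~q   [double negation]
⇔ ((p & s & ~r) | r) & ~q   [double negation]
⇔ (p | r) & (s | r) & (~r | r) & ~q   [distribute | over &]
⇔ (p | r) & (s | r) & ~q   [simplify]

(p | r) & (s | r) & ~q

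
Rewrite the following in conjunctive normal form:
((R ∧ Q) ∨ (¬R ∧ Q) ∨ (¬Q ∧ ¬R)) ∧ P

(Q ∨ ¬R) ∧ P

((R ∧ Q) ∨ (¬R ∧ Q) ∨ (¬Q ∧ ¬R)) ∧ P
= (R ∨ ¬R ∨ ¬Q) ∧ (R ∨ ¬R ∨ ¬R) ∧ (R ∨ Q ∨ ¬Q) ∧ (R ∨ Q ∨ ¬R) ∧ (Q ∨ ¬R ∨ ¬Q) ∧ (Q ∨ ¬R ∨ ¬R) ∧ (Q ∨ Q ∨ ¬Q) ∧ (Q ∨ Q ∨ ¬R) ∧ P
= (Q ∨ ¬R) ∧ P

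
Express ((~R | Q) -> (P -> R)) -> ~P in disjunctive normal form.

((~R | Q) -> (P -> R)) -> ~P
⇔ ~((~R | Q) -> (P -> R)) | ~P   [eliminate ->]
⇔ ~(~(~R | Q) | (P -> R)) | ~P   [eliminate ->]
⇔ ~(~(~R | Q) | ~P | R) | ~P   [eliminate ->]
⇔ (~~(~R | Q) & ~~P & ~R) | ~P   [De Morgan]
⇔ ((~R | Q) & ~~P & ~R) | ~P   [double negation]
⇔ ((~R | Q) & P & ~R) | ~P   [double negation]
⇔ (~R & P & ~R) | (Q & P & ~R) | ~P   [distribute & over |]
⇔ (~R & P) | ~P   [simplify]

(~R & P) | ~P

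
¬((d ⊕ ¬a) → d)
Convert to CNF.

(d ∨ ¬a) ∧ ¬d

¬((d ⊕ ¬a) → d)
≡ ¬(¬(d ⊕ ¬a) ∨ d)   (eliminate →)
≡ ¬(¬((d ∨ ¬a) ∧ ¬(d ∧ ¬a)) ∨ d)   (expand ⊕)
≡ ¬¬((d ∨ ¬a) ∧ ¬(d ∧ ¬a)) ∧ ¬d   (De Morgan)
≡ (d ∨ ¬a) ∧ ¬(d ∧ ¬a) ∧ ¬d   (double negation)
≡ (d ∨ ¬a) ∧ (¬d ∨ ¬¬a) ∧ ¬d   (De Morgan)
≡ (d ∨ ¬a) ∧ (¬d ∨ a) ∧ ¬d   (double negation)
≡ (d ∨ ¬a) ∧ ¬d   (simplify)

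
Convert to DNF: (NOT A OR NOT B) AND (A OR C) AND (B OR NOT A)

NOT A AND C

(NOT A OR NOT B) AND (A OR C) AND (B OR NOT A)
⇔ (NOT A AND A AND B) OR (NOT A AND A AND NOT A) OR (NOT A AND C AND B) OR (NOT A AND C AND NOT A) OR (NOT B AND A AND B) OR (NOT B AND A AND NOT A) OR (NOT B AND C AND B) OR (NOT B AND C AND NOT A)   — distribute AND over OR
⇔ NOT A AND C   — simplify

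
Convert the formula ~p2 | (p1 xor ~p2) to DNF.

~p2 | (p1 & p2)

~p2 | (p1 xor ~p2)
≡ ~p2 | (p1 & ~~p2) | (~p1 & ~p2)   (expand xor)
≡ ~p2 | (p1 & p2) | (~p1 & ~p2)   (double negation)
≡ ~p2 | (p1 & p2)   (simplify)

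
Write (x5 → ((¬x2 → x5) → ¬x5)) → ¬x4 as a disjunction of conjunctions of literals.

x5 ∨ ¬x4

(x5 → ((¬x2 → x5) → ¬x5)) → ¬x4
≡ ¬(x5 → ((¬x2 → x5) → ¬x5)) ∨ ¬x4   (eliminate →)
≡ ¬(¬x5 ∨ ((¬x2 → x5) → ¬x5)) ∨ ¬x4   (eliminate →)
≡ ¬(¬x5 ∨ ¬(¬x2 → x5) ∨ ¬x5) ∨ ¬x4   (eliminate →)
≡ ¬(¬x5 ∨ ¬(¬¬x2 ∨ x5) ∨ ¬x5) ∨ ¬x4   (eliminate →)
≡ (¬¬x5 ∧ ¬¬(¬¬x2 ∨ x5) ∧ ¬¬x5) ∨ ¬x4   (De Morgan)
≡ (x5 ∧ ¬¬(¬¬x2 ∨ x5) ∧ ¬¬x5) ∨ ¬x4   (double negation)
≡ (x5 ∧ (¬¬x2 ∨ x5) ∧ ¬¬x5) ∨ ¬x4   (double negation)
≡ (x5 ∧ (x2 ∨ x5) ∧ ¬¬x5) ∨ ¬x4   (double negation)
≡ (x5 ∧ (x2 ∨ x5) ∧ x5) ∨ ¬x4   (double negation)
≡ (x5 ∧ x2 ∧ x5) ∨ (x5 ∧ x5 ∧ x5) ∨ ¬x4   (distribute ∧ over ∨)
≡ x5 ∨ ¬x4   (simplify)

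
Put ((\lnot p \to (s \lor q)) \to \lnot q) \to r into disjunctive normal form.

q \lor r

((\lnot p \to (s \lor q)) \to \lnot q) \to r
≡ \lnot ((\lnot p \to (s \lor q)) \to \lnot q) \lor r
≡ \lnot (\lnot (\lnot p \to (s \lor q)) \lor \lnot q) \lor r
≡ \lnot (\lnot (\lnot \lnot p \lor s \lor q) \lor \lnot q) \lor r
≡ (\lnot \lnot (\lnot \lnot p \lor s \lor q) \land \lnot \lnot q) \lor r
≡ ((\lnot \lnot p \lor s \lor q) \land \lnot \lnot q) \lor r
≡ ((p \lor s \lor q) \land \lnot \lnot q) \lor r
≡ ((p \lor s \lor q) \land q) \lor r
≡ (p \land q) \lor (s \land q) \lor (q \land q) \lor r
≡ q \lor r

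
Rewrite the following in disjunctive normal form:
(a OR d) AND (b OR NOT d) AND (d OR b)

(a AND b) OR (d AND b)

(a OR d) AND (b OR NOT d) AND (d OR b)
≡ (a AND b AND d) OR (a AND b AND b) OR (a AND NOT d AND d) OR (a AND NOT d AND b) OR (d AND b AND d) OR (d AND b AND b) OR (d AND NOT d AND d) OR (d AND NOT d AND b)   — distribute AND over OR
≡ (a AND b) OR (d AND b)   — simplify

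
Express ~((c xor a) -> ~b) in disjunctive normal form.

(c & ~a & b) | (~c & a & b)

~((c xor a) -> ~b)
≡ ~(~(c xor a) | ~b)
≡ ~(~((c & ~a) | (~c & a)) | ~b)
≡ ~~((c & ~a) | (~c & a)) & ~~b
≡ ((c & ~a) | (~c & a)) & ~~b
≡ ((c & ~a) | (~c & a)) & b
≡ (c & ~a & b) | (~c & a & b)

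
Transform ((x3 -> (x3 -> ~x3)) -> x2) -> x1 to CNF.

((x3 -> (x3 -> ~x3)) -> x2) -> x1
≡ ~((x3 -> (x3 -> ~x3)) -> x2) | x1   [eliminate ->]
≡ ~(~(x3 -> (x3 -> ~x3)) | x2) | x1   [eliminate ->]
≡ ~(~(~x3 | (x3 -> ~x3)) | x2) | x1   [eliminate ->]
≡ ~(~(~x3 | ~x3 | ~x3) | x2) | x1   [eliminate ->]
≡ (~~(~x3 | ~x3 | ~x3) & ~x2) | x1   [De Morgan]
≡ ((~x3 | ~x3 | ~x3) & ~x2) | x1   [double negation]
≡ (~x3 | ~x3 | ~x3 | x1) & (~x2 | x1)   [distribute | over &]
≡ (~x3 | x1) & (~x2 | x1)   [simplify]

(~x3 | x1) & (~x2 | x1)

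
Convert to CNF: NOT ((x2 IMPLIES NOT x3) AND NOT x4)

(x2 OR x4) AND (x3 OR x4)

NOT ((x2 IMPLIES NOT x3) AND NOT x4)
= NOT ((NOT x2 OR NOT x3) AND NOT x4)   (eliminate IMPLIES)
= NOT (NOT x2 OR NOT x3) OR NOT NOT x4   (De Morgan)
= (NOT NOT x2 AND NOT NOT x3) OR NOT NOT x4   (De Morgan)
= (x2 AND NOT NOT x3) OR NOT NOT x4   (double negation)
= (x2 AND x3) OR NOT NOT x4   (double negation)
= (x2 AND x3) OR x4   (double negation)
= (x2 OR x4) AND (x3 OR x4)   (distribute OR over AND)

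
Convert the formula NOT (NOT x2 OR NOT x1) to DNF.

x2 AND x1

NOT (NOT x2 OR NOT x1)
≡ NOT NOT x2 AND NOT NOT x1
≡ x2 AND NOT NOT x1
≡ x2 AND x1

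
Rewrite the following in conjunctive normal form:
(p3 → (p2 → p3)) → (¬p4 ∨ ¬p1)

(p3 → (p2 → p3)) → (¬p4 ∨ ¬p1)
= ¬(p3 → (p2 → p3)) ∨ ¬p4 ∨ ¬p1   (eliminate →)
= ¬(¬p3 ∨ (p2 → p3)) ∨ ¬p4 ∨ ¬p1   (eliminate →)
= ¬(¬p3 ∨ ¬p2 ∨ p3) ∨ ¬p4 ∨ ¬p1   (eliminate →)
= (¬¬p3 ∧ ¬¬p2 ∧ ¬p3) ∨ ¬p4 ∨ ¬p1   (De Morgan)
= (p3 ∧ ¬¬p2 ∧ ¬p3) ∨ ¬p4 ∨ ¬p1   (double negation)
= (p3 ∧ p2 ∧ ¬p3) ∨ ¬p4 ∨ ¬p1   (double negation)
= (p3 ∨ ¬p4 ∨ ¬p1) ∧ (p2 ∨ ¬p4 ∨ ¬p1) ∧ (¬p3 ∨ ¬p4 ∨ ¬p1)   (distribute ∨ over ∧)

(p3 ∨ ¬p4 ∨ ¬p1) ∧ (p2 ∨ ¬p4 ∨ ¬p1) ∧ (¬p3 ∨ ¬p4 ∨ ¬p1)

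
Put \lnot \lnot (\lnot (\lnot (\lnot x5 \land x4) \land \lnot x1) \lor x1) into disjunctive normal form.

\lnot \lnot (\lnot (\lnot (\lnot x5 \land x4) \land \lnot x1) \lor x1)
≡ \lnot (\lnot (\lnot x5 \land x4) \land \lnot x1) \lor x1   [double negation]
≡ \lnot \lnot (\lnot x5 \land x4) \lor \lnot \lnot x1 \lor x1   [De Morgan]
≡ (\lnot x5 \land x4) \lor \lnot \lnot x1 \lor x1   [double negation]
≡ (\lnot x5 \land x4) \lor x1 \lor x1   [double negation]
≡ (\lnot x5 \land x4) \lor x1   [simplify]

(\lnot x5 \land x4) \lor x1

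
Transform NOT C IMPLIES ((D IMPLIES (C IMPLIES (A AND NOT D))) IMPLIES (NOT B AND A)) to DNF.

NOT C IMPLIES ((D IMPLIES (C IMPLIES (A AND NOT D))) IMPLIES (NOT B AND A))
≡ NOT NOT C OR ((D IMPLIES (C IMPLIES (A AND NOT D))) IMPLIES (NOT B AND A))   [eliminate IMPLIES]
≡ NOT NOT C OR NOT (D IMPLIES (C IMPLIES (A AND NOT D))) OR (NOT B AND A)   [eliminate IMPLIES]
≡ NOT NOT C OR NOT (NOT D OR (C IMPLIES (A AND NOT D))) OR (NOT B AND A)   [eliminate IMPLIES]
≡ NOT NOT C OR NOT (NOT D OR NOT C OR (A AND NOT D)) OR (NOT B AND A)   [eliminate IMPLIES]
≡ C OR NOT (NOT D OR NOT C OR (A AND NOT D)) OR (NOT B AND A)   [double negation]
≡ C OR (NOT NOT D AND NOT NOT C AND NOT (A AND NOT D)) OR (NOT B AND A)   [De Morgan]
≡ C OR (D AND NOT NOT C AND NOT (A AND NOT D)) OR (NOT B AND A)   [double negation]
≡ C OR (D AND C AND NOT (A AND NOT D)) OR (NOT B AND A)   [double negation]
≡ C OR (D AND C AND (NOT A OR NOT NOT D)) OR (NOT B AND A)   [De Morgan]
≡ C OR (D AND C AND (NOT A OR D)) OR (NOT B AND A)   [double negation]
≡ C OR (D AND C AND NOT A) OR (D AND C AND D) OR (NOT B AND A)   [distribute AND over OR]
≡ C OR (NOT B AND A)   [simplify]

C OR (NOT B AND A)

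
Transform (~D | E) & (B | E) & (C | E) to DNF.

(~D & B & C) | E

(~D | E) & (B | E) & (C | E)
≡ (~D & B & C) | (~D & B & E) | (~D & E & C) | (~D & E & E) | (E & B & C) | (E & B & E) | (E & E & C) | (E & E & E)
≡ (~D & B & C) | E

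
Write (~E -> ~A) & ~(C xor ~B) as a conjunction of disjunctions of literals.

(E | ~A) & (~C | ~B) & (B | C)

(~E -> ~A) & ~(C xor ~B)
≡ (~~E | ~A) & ~(C xor ~B)   — eliminate ->
≡ (~~E | ~A) & ~((C | ~B) & ~(C & ~B))   — expand xor
≡ (E | ~A) & ~((C | ~B) & ~(C & ~B))   — double negation
≡ (E | ~A) & (~(C | ~B) | ~~(C & ~B))   — De Morgan
≡ (E | ~A) & ((~C & ~~B) | ~~(C & ~B))   — De Morgan
≡ (E | ~A) & ((~C & B) | ~~(C & ~B))   — double negation
≡ (E | ~A) & ((~C & B) | (C & ~B))   — double negation
≡ (E | ~A) & (~C | C) & (~C | ~B) & (B | C) & (B | ~B)   — distribute | over &
≡ (E | ~A) & (~C | ~B) & (B | C)   — simplify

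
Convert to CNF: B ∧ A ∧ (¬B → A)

B ∧ A

B ∧ A ∧ (¬B → A)
≡ B ∧ A ∧ (¬¬B ∨ A)
≡ B ∧ A ∧ (B ∨ A)
≡ B ∧ A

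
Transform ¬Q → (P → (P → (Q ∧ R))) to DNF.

Q ∨ ¬P

¬Q → (P → (P → (Q ∧ R)))
≡ ¬¬Q ∨ (P → (P → (Q ∧ R)))   (eliminate →)
≡ ¬¬Q ∨ ¬P ∨ (P → (Q ∧ R))   (eliminate →)
≡ ¬¬Q ∨ ¬P ∨ ¬P ∨ (Q ∧ R)   (eliminate →)
≡ Q ∨ ¬P ∨ ¬P ∨ (Q ∧ R)   (double negation)
≡ Q ∨ ¬P   (simplify)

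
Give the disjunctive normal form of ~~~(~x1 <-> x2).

~~~(~x1 <-> x2)
≡ ~~~((~x1 -> x2) & (x2 -> ~x1))
≡ ~~~((~~x1 | x2) & (x2 -> ~x1))
≡ ~~~((~~x1 | x2) & (~x2 | ~x1))
≡ ~((~~x1 | x2) & (~x2 | ~x1))
≡ ~(~~x1 | x2) | ~(~x2 | ~x1)
≡ (~~~x1 & ~x2) | ~(~x2 | ~x1)
≡ (~x1 & ~x2) | ~(~x2 | ~x1)
≡ (~x1 & ~x2) | (~~x2 & ~~x1)
≡ (~x1 & ~x2) | (x2 & ~~x1)
≡ (~x1 & ~x2) | (x2 & x1)

(~x1 & ~x2) | (x2 & x1)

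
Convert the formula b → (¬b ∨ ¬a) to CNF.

¬b ∨ ¬a

b → (¬b ∨ ¬a)
⇔ ¬b ∨ ¬b ∨ ¬a   [eliminate →]
⇔ ¬b ∨ ¬a   [simplify]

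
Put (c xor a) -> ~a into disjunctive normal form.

(c xor a) -> ~a
⇔ ~(c xor a) | ~a
⇔ ~((c & ~a) | (~c & a)) | ~a
⇔ (~(c & ~a) & ~(~c & a)) | ~a
⇔ ((~c | ~~a) & ~(~c & a)) | ~a
⇔ ((~c | a) & ~(~c & a)) | ~a
⇔ ((~c | a) & (~~c | ~a)) | ~a
⇔ ((~c | a) & (c | ~a)) | ~a
⇔ (~c & c) | (~c & ~a) | (a & c) | (a & ~a) | ~a
⇔ (a & c) | ~a

(a & c) | ~a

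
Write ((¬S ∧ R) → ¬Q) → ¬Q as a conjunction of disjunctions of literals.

(¬S ∨ ¬Q) ∧ (R ∨ ¬Q)

((¬S ∧ R) → ¬Q) → ¬Q
≡ ¬((¬S ∧ R) → ¬Q) ∨ ¬Q   [eliminate →]
≡ ¬(¬(¬S ∧ R) ∨ ¬Q) ∨ ¬Q   [eliminate →]
≡ (¬¬(¬S ∧ R) ∧ ¬¬Q) ∨ ¬Q   [De Morgan]
≡ (¬S ∧ R ∧ ¬¬Q) ∨ ¬Q   [double negation]
≡ (¬S ∧ R ∧ Q) ∨ ¬Q   [double negation]
≡ (¬S ∨ ¬Q) ∧ (R ∨ ¬Q) ∧ (Q ∨ ¬Q)   [distribute ∨ over ∧]
≡ (¬S ∨ ¬Q) ∧ (R ∨ ¬Q)   [simplify]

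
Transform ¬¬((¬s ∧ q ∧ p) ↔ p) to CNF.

¬¬((¬s ∧ q ∧ p) ↔ p)
≡ ¬¬(((¬s ∧ q ∧ p) → p) ∧ (p → (¬s ∧ q ∧ p)))   [eliminate ↔]
≡ ¬¬((¬(¬s ∧ q ∧ p) ∨ p) ∧ (p → (¬s ∧ q ∧ p)))   [eliminate →]
≡ ¬¬((¬(¬s ∧ q ∧ p) ∨ p) ∧ (¬p ∨ (¬s ∧ q ∧ p)))   [eliminate →]
≡ (¬(¬s ∧ q ∧ p) ∨ p) ∧ (¬p ∨ (¬s ∧ q ∧ p))   [double negation]
≡ (¬¬s ∨ ¬q ∨ ¬p ∨ p) ∧ (¬p ∨ (¬s ∧ q ∧ p))   [De Morgan]
≡ (s ∨ ¬q ∨ ¬p ∨ p) ∧ (¬p ∨ (¬s ∧ q ∧ p))   [double negation]
≡ (s ∨ ¬q ∨ ¬p ∨ p) ∧ (¬p ∨ ¬s) ∧ (¬p ∨ q) ∧ (¬p ∨ p)   [distribute ∨ over ∧]
≡ (¬p ∨ ¬s) ∧ (¬p ∨ q)   [simplify]

(¬p ∨ ¬s) ∧ (¬p ∨ q)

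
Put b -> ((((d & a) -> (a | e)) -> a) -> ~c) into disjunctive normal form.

~b | ~a | ~c

b -> ((((d & a) -> (a | e)) -> a) -> ~c)
⇔ ~b | ((((d & a) -> (a | e)) -> a) -> ~c)   [eliminate ->]
⇔ ~b | ~(((d & a) -> (a | e)) -> a) | ~c   [eliminate ->]
⇔ ~b | ~(~((d & a) -> (a | e)) | a) | ~c   [eliminate ->]
⇔ ~b | ~(~(~(d & a) | a | e) | a) | ~c   [eliminate ->]
⇔ ~b | (~~(~(d & a) | a | e) & ~a) | ~c   [De Morgan]
⇔ ~b | ((~(d & a) | a | e) & ~a) | ~c   [double negation]
⇔ ~b | ((~d | ~a | a | e) & ~a) | ~c   [De Morgan]
⇔ ~b | (~d & ~a) | (~a & ~a) | (a & ~a) | (e & ~a) | ~c   [distribute & over |]
⇔ ~b | ~a | ~c   [simplify]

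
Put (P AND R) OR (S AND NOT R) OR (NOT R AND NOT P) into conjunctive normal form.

(P AND R) OR (S AND NOT R) OR (NOT R AND NOT P)
≡ (P OR S OR NOT R) AND (P OR S OR NOT P) AND (P OR NOT R OR NOT R) AND (P OR NOT R OR NOT P) AND (R OR S OR NOT R) AND (R OR S OR NOT P) AND (R OR NOT R OR NOT R) AND (R OR NOT R OR NOT P)   [distribute OR over AND]
≡ (P OR NOT R) AND (R OR S OR NOT P)   [simplify]

(P OR NOT R) AND (R OR S OR NOT P)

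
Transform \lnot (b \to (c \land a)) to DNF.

(b \land \lnot c) \lor (b \land \lnot a)

\lnot (b \to (c \land a))
≡ \lnot (\lnot b \lor (c \land a))   [eliminate \to]
≡ \lnot \lnot b \land \lnot (c \land a)   [De Morgan]
≡ b \land \lnot (c \land a)   [double negation]
≡ b \land (\lnot c \lor \lnot a)   [De Morgan]
≡ (b \land \lnot c) \lor (b \land \lnot a)   [distribute \land over \lor]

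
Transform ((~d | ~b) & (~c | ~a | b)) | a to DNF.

((~d | ~b) & (~c | ~a | b)) | a
= (~d & ~c) | (~d & ~a) | (~d & b) | (~b & ~c) | (~b & ~a) | (~b & b) | a   [distribute & over |]
= (~d & ~c) | (~d & ~a) | (~d & b) | (~b & ~c) | (~b & ~a) | a   [simplify]

(~d & ~c) | (~d & ~a) | (~d & b) | (~b & ~c) | (~b & ~a) | a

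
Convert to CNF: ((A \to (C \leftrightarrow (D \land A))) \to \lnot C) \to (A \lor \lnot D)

C \lor A \lor \lnot D

((A \to (C \leftrightarrow (D \land A))) \to \lnot C) \to (A \lor \lnot D)
≡ \lnot ((A \to (C \leftrightarrow (D \land A))) \to \lnot C) \lor A \lor \lnot D   — eliminate \to
≡ \lnot (\lnot (A \to (C \leftrightarrow (D \land A))) \lor \lnot C) \lor A \lor \lnot D   — eliminate \to
≡ \lnot (\lnot (\lnot A \lor (C \leftrightarrow (D \land A))) \lor \lnot C) \lor A \lor \lnot D   — eliminate \to
≡ \lnot (\lnot (\lnot A \lor ((C \to (D \land A)) \land ((D \land A) \to C))) \lor \lnot C) \lor A \lor \lnot D   — eliminate \leftrightarrow
≡ \lnot (\lnot (\lnot A \lor ((\lnot C \lor (D \land A)) \land ((D \land A) \to C))) \lor \lnot C) \lor A \lor \lnot D   — eliminate \to
≡ \lnot (\lnot (\lnot A \lor ((\lnot C \lor (D \land A)) \land (\lnot (D \land A) \lor C))) \lor \lnot C) \lor A \lor \lnot D   — eliminate \to
≡ (\lnot \lnot (\lnot A \lor ((\lnot C \lor (D \land A)) \land (\lnot (D \land A) \lor C))) \land \lnot \lnot C) \lor A \lor \lnot D   — De Morgan
≡ ((\lnot A \lor ((\lnot C \lor (D \land A)) \land (\lnot (D \land A) \lor C))) \land \lnot \lnot C) \lor A \lor \lnot D   — double negation
≡ ((\lnot A \lor ((\lnot C \lor (D \land A)) \land (\lnot D \lor \lnot A \lor C))) \land \lnot \lnot C) \lor A \lor \lnot D   — De Morgan
≡ ((\lnot A \lor ((\lnot C \lor (D \land A)) \land (\lnot D \lor \lnot A \lor C))) \land C) \lor A \lor \lnot D   — double negation
≡ (\lnot A \lor \lnot C \lor D \lor A \lor \lnot D) \land (\lnot A \lor \lnot C \lor A \lor A \lor \lnot D) \land (\lnot A \lor \lnot D \lor \lnot A \lor C \lor A \lor \lnot D) \land (C \lor A \lor \lnot D)   — distribute \lor over \land
≡ C \lor A \lor \lnot D   — simplify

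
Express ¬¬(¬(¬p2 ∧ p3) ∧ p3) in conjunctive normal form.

(p2 ∨ ¬p3) ∧ p3

¬¬(¬(¬p2 ∧ p3) ∧ p3)
≡ ¬(¬p2 ∧ p3) ∧ p3   [double negation]
≡ (¬¬p2 ∨ ¬p3) ∧ p3   [De Morgan]
≡ (p2 ∨ ¬p3) ∧ p3   [double negation]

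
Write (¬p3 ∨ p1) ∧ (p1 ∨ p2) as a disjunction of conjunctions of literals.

¬p3 ∧ p2 ∨ p1

(¬p3 ∨ p1) ∧ (p1 ∨ p2)
= ¬p3 ∧ p1 ∨ ¬p3 ∧ p2 ∨ p1 ∧ p1 ∨ p1 ∧ p2   (distribute ∧ over ∨)
= ¬p3 ∧ p2 ∨ p1   (simplify)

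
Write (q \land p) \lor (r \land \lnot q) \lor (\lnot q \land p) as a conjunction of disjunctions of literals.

(q \land p) \lor (r \land \lnot q) \lor (\lnot q \land p)
⇔ (q \lor r \lor \lnot q) \land (q \lor r \lor p) \land (q \lor \lnot q \lor \lnot q) \land (q \lor \lnot q \lor p) \land (p \lor r \lor \lnot q) \land (p \lor r \lor p) \land (p \lor \lnot q \lor \lnot q) \land (p \lor \lnot q \lor p)   [distribute \lor over \land]
⇔ (p \lor r) \land (p \lor \lnot q)   [simplify]

(p \lor r) \land (p \lor \lnot q)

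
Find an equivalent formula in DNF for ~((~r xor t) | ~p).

~((~r xor t) | ~p)
⇔ ~((~r & ~t) | (~~r & t) | ~p)   [expand xor]
⇔ ~(~r & ~t) & ~(~~r & t) & ~~p   [De Morgan]
⇔ (~~r | ~~t) & ~(~~r & t) & ~~p   [De Morgan]
⇔ (r | ~~t) & ~(~~r & t) & ~~p   [double negation]
⇔ (r | t) & ~(~~r & t) & ~~p   [double negation]
⇔ (r | t) & (~~~r | ~t) & ~~p   [De Morgan]
⇔ (r | t) & (~r | ~t) & ~~p   [double negation]
⇔ (r | t) & (~r | ~t) & p   [double negation]
⇔ (r & ~r & p) | (r & ~t & p) | (t & ~r & p) | (t & ~t & p)   [distribute & over |]
⇔ (r & ~t & p) | (t & ~r & p)   [simplify]

(r & ~t & p) | (t & ~r & p)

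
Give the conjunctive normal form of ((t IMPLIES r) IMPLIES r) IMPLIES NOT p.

(NOT t OR r OR NOT p) AND (NOT r OR NOT p)

((t IMPLIES r) IMPLIES r) IMPLIES NOT p
⇔ NOT ((t IMPLIES r) IMPLIES r) OR NOT p   [eliminate IMPLIES]
⇔ NOT (NOT (t IMPLIES r) OR r) OR NOT p   [eliminate IMPLIES]
⇔ NOT (NOT (NOT t OR r) OR r) OR NOT p   [eliminate IMPLIES]
⇔ (NOT NOT (NOT t OR r) AND NOT r) OR NOT p   [De Morgan]
⇔ ((NOT t OR r) AND NOT r) OR NOT p   [double negation]
⇔ (NOT t OR r OR NOT p) AND (NOT r OR NOT p)   [distribute OR over AND]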